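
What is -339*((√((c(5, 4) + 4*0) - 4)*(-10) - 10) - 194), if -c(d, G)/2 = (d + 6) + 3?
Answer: 69156 + 13560*I*√2 ≈ 69156.0 + 19177.0*I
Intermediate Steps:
c(d, G) = -18 - 2*d (c(d, G) = -2*((d + 6) + 3) = -2*((6 + d) + 3) = -2*(9 + d) = -18 - 2*d)
-339*((√((c(5, 4) + 4*0) - 4)*(-10) - 10) - 194) = -339*((√(((-18 - 2*5) + 4*0) - 4)*(-10) - 10) - 194) = -339*((√(((-18 - 10) + 0) - 4)*(-10) - 10) - 194) = -339*((√((-28 + 0) - 4)*(-10) - 10) - 194) = -339*((√(-28 - 4)*(-10) - 10) - 194) = -339*((√(-32)*(-10) - 10) - 194) = -339*(((4*I*√2)*(-10) - 10) - 194) = -339*((-40*I*√2 - 10) - 194) = -339*((-10 - 40*I*√2) - 194) = -339*(-204 - 40*I*√2) = 69156 + 13560*I*√2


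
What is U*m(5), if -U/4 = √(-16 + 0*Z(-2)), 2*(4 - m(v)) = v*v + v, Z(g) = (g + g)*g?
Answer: 176*I ≈ 176.0*I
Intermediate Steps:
Z(g) = 2*g² (Z(g) = (2*g)*g = 2*g²)
m(v) = 4 - v/2 - v²/2 (m(v) = 4 - (v*v + v)/2 = 4 - (v² + v)/2 = 4 - (v + v²)/2 = 4 + (-v/2 - v²/2) = 4 - v/2 - v²/2)
U = -16*I (U = -4*√(-16 + 0*(2*(-2)²)) = -4*√(-16 + 0*(2*4)) = -4*√(-16 + 0*8) = -4*√(-16 + 0) = -16*I ≈ -16.0*I)
U*m(5) = (-16*I)*(4 - ½*5 - ½*5²) = (-16*I)*(4 - 5/2 - ½*25) = (-16*I)*(4 - 5/2 - 25/2) = -16*I*(-11) = 176*I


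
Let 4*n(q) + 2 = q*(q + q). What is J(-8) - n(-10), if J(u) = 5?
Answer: -89/2 ≈ -44.500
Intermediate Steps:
n(q) = -½ + q²/2 (n(q) = -½ + (q*(q + q))/4 = -½ + (q*(2*q))/4 = -½ + (2*q²)/4 = -½ + q²/2)
J(-8) - n(-10) = 5 - (-½ + (½)*(-10)²) = 5 - (-½ + (½)*100) = 5 - (-½ + 50) = 5 - 1*99/2 = 5 - 99/2 = -89/2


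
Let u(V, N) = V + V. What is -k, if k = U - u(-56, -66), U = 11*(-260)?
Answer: 2748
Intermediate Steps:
U = -2860
u(V, N) = 2*V
k = -2748 (k = -2860 - 2*(-56) = -2860 - 1*(-112) = -2860 + 112 = -2748)
-k = -1*(-2748) = 2748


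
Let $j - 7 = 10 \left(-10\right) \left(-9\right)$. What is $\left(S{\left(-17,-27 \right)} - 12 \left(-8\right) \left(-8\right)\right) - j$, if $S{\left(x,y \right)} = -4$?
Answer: $-1679$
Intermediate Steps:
$j = 907$ ($j = 7 + 10 \left(-10\right) \left(-9\right) = 7 - -900 = 7 + 900 = 907$)
$\left(S{\left(-17,-27 \right)} - 12 \left(-8\right) \left(-8\right)\right) - j = \left(-4 - 12 \left(-8\right) \left(-8\right)\right) - 907 = \left(-4 - \left(-96\right) \left(-8\right)\right) - 907 = \left(-4 - 768\right) - 907 = -772 - 907 = -1679$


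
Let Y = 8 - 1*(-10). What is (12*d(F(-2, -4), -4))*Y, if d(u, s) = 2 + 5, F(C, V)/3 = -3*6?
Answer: 1512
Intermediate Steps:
F(C, V) = -54 (F(C, V) = 3*(-3*6) = 3*(-18) = -54)
d(u, s) = 7
Y = 18 (Y = 8 + 10 = 18)
(12*d(F(-2, -4), -4))*Y = (12*7)*18 = 84*18 = 1512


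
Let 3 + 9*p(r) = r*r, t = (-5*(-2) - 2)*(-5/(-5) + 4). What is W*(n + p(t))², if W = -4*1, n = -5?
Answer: -9634816/81 ≈ -1.1895e+5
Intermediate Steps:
t = 40 (t = (10 - 2)*(-5*(-⅕) + 4) = 8*(1 + 4) = 8*5 = 40)
p(r) = -⅓ + r²/9 (p(r) = -⅓ + (r*r)/9 = -⅓ + r²/9)
W = -4
W*(n + p(t))² = -4*(-5 + (-⅓ + (⅑)*40²))² = -4*(-5 + (-⅓ + (⅑)*1600))² = -4*(-5 + (-⅓ + 1600/9))² = -4*(-5 + 1597/9)² = -4*(1552/9)² = -4*2408704/81 = -9634816/81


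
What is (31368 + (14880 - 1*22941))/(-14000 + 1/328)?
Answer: -7644696/4591999 ≈ -1.6648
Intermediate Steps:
(31368 + (14880 - 1*22941))/(-14000 + 1/328) = (31368 + (14880 - 22941))/(-14000 + 1/328) = (31368 - 8061)/(-4591999/328) = 23307*(-328/4591999) = -7644696/4591999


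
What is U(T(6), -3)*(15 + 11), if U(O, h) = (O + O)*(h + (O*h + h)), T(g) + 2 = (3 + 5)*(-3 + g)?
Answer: -82368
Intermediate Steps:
T(g) = -26 + 8*g (T(g) = -2 + (3 + 5)*(-3 + g) = -2 + 8*(-3 + g) = -2 + (-24 + 8*g) = -26 + 8*g)
U(O, h) = 2*O*(2*h + O*h) (U(O, h) = (2*O)*(h + (h + O*h)) = (2*O)*(2*h + O*h) = 2*O*(2*h + O*h))
U(T(6), -3)*(15 + 11) = (2*(-26 + 8*6)*(-3)*(2 + (-26 + 8*6)))*(15 + 11) = (2*(-26 + 48)*(-3)*(2 + (-26 + 48)))*26 = (2*22*(-3)*(2 + 22))*26 = (2*22*(-3)*24)*26 = -3168*26 = -82368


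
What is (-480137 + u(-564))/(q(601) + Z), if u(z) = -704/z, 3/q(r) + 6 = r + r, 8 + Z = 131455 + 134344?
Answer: -80968172636/44821931499 ≈ -1.8064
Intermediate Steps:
Z = 265791 (Z = -8 + (131455 + 134344) = -8 + 265799 = 265791)
q(r) = 3/(-6 + 2*r) (q(r) = 3/(-6 + (r + r)) = 3/(-6 + 2*r))
(-480137 + u(-564))/(q(601) + Z) = (-480137 - 704/(-564))/(3/(2*(-3 + 601)) + 265791) = (-480137 - 704*(-1/564))/((3/2)/598 + 265791) = (-480137 + 176/141)/((3/2)*(1/598) + 265791) = -67699141/(141*(3/1196 + 265791)) = -67699141/(141*317886039/1196) = -67699141/141*1196/317886039 = -80968172636/44821931499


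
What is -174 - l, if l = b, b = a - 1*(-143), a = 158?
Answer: -475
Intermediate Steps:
b = 301 (b = 158 - 1*(-143) = 158 + 143 = 301)
l = 301
-174 - l = -174 - 1*301 = -174 - 301 = -475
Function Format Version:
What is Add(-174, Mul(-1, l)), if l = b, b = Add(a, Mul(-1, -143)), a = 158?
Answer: -475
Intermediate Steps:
b = 301 (b = Add(158, Mul(-1, -143)) = Add(158, 143) = 301)
l = 301
Add(-174, Mul(-1, l)) = Add(-174, Mul(-1, 301)) = Add(-174, -301) = -475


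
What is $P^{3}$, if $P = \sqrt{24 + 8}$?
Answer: $128 \sqrt{2} \approx 181.02$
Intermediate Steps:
$P = 4 \sqrt{2}$ ($P = \sqrt{32} = 4 \sqrt{2} \approx 5.6569$)
$P^{3} = \left(4 \sqrt{2}\right)^{3} = 128 \sqrt{2}$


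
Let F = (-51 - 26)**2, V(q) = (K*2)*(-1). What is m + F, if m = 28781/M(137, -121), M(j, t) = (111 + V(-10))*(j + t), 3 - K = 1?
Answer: 10179229/1712 ≈ 5945.8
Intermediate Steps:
K = 2 (K = 3 - 1*1 = 3 - 1 = 2)
V(q) = -4 (V(q) = (2*2)*(-1) = 4*(-1) = -4)
M(j, t) = 107*j + 107*t (M(j, t) = (111 - 4)*(j + t) = 107*(j + t) = 107*j + 107*t)
m = 28781/1712 (m = 28781/(107*137 + 107*(-121)) = 28781/(14659 - 12947) = 28781/1712 ≈ 16.811)
F = 5929 (F = (-77)**2 = 5929)
m + F = 28781/1712 + 5929 = 10179229/1712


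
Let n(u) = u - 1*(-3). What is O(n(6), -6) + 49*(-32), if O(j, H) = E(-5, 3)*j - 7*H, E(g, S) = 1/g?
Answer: -7639/5 ≈ -1527.8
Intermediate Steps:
n(u) = 3 + u (n(u) = u + 3 = 3 + u)
O(j, H) = -7*H - j/5 (O(j, H) = j/(-5) - 7*H = -j/5 - 7*H = -7*H - j/5)
O(n(6), -6) + 49*(-32) = (-7*(-6) - (3 + 6)/5) + 49*(-32) = (42 - 1/5*9) - 1568 = (42 - 9/5) - 1568 = 201/5 - 1568 = -7639/5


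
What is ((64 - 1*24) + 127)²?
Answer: 27889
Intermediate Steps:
((64 - 1*24) + 127)² = ((64 - 24) + 127)² = (40 + 127)² = 167² = 27889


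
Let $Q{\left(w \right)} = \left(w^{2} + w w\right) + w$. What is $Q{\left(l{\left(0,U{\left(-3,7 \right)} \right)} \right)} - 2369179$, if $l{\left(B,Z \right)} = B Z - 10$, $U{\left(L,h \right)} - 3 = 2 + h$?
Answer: $-2368989$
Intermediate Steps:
$U{\left(L,h \right)} = 5 + h$ ($U{\left(L,h \right)} = 3 + \left(2 + h\right) = 5 + h$)
$l{\left(B,Z \right)} = -10 + B Z$
$Q{\left(w \right)} = w + 2 w^{2}$ ($Q{\left(w \right)} = \left(w^{2} + w^{2}\right) + w = 2 w^{2} + w = w + 2 w^{2}$)
$Q{\left(l{\left(0,U{\left(-3,7 \right)} \right)} \right)} - 2369179 = \left(-10 + 0 \left(5 + 7\right)\right) \left(1 + 2 \left(-10 + 0 \left(5 + 7\right)\right)\right) - 2369179 = \left(-10 + 0 \cdot 12\right) \left(1 + 2 \left(-10 + 0 \cdot 12\right)\right) - 2369179 = \left(-10 + 0\right) \left(1 + 2 \left(-10 + 0\right)\right) - 2369179 = - 10 \left(1 + 2 \left(-10\right)\right) - 2369179 = - 10 \left(1 - 20\right) - 2369179 = \left(-10\right) \left(-19\right) - 2369179 = 190 - 2369179 = -2368989$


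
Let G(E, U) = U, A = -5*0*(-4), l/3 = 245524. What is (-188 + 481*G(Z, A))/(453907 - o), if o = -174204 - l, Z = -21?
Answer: -188/1364683 ≈ -0.00013776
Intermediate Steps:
l = 736572 (l = 3*245524 = 736572)
A = 0 (A = 0*(-4) = 0)
o = -910776 (o = -174204 - 1*736572 = -174204 - 736572 = -910776)
(-188 + 481*G(Z, A))/(453907 - o) = (-188 + 481*0)/(453907 - 1*(-910776)) = (-188 + 0)/(453907 + 910776) = -188/1364683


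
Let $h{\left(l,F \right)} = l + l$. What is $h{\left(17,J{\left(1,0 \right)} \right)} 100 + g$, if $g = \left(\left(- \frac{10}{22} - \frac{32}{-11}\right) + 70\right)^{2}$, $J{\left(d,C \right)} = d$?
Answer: $\frac{1046609}{121} \approx 8649.7$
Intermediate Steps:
$h{\left(l,F \right)} = 2 l$
$g = \frac{635209}{121}$ ($g = \left(\left(\left(-10\right) \frac{1}{22} - - \frac{32}{11}\right) + 70\right)^{2} = \left(\left(- \frac{5}{11} + \frac{32}{11}\right) + 70\right)^{2} = \left(\frac{27}{11} + 70\right)^{2} = \left(\frac{797}{11}\right)^{2} = \frac{635209}{121} \approx 5249.7$)
$h{\left(17,J{\left(1,0 \right)} \right)} 100 + g = 2 \cdot 17 \cdot 100 + \frac{635209}{121} = 34 \cdot 100 + \frac{635209}{121} = 3400 + \frac{635209}{121} = \frac{1046609}{121}$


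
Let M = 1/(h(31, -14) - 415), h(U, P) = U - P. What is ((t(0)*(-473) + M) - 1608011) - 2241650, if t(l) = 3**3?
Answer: -1429099841/370 ≈ -3.8624e+6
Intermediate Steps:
t(l) = 27
M = -1/370 (M = 1/((31 - 1*(-14)) - 415) = 1/((31 + 14) - 415) = 1/(45 - 415) = 1/(-370) = -1/370 ≈ -0.0027027)
((t(0)*(-473) + M) - 1608011) - 2241650 = ((27*(-473) - 1/370) - 1608011) - 2241650 = ((-12771 - 1/370) - 1608011) - 2241650 = (-4725271/370 - 1608011) - 2241650 = -599689341/370 - 2241650 = -1429099841/370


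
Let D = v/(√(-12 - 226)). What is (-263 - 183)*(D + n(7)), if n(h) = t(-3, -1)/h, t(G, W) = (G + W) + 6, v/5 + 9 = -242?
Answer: -892/7 - 279865*I*√238/119 ≈ -127.43 - 36282.0*I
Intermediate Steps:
v = -1255 (v = -45 + 5*(-242) = -45 - 1210 = -1255)
t(G, W) = 6 + G + W
D = 1255*I*√238/238 (D = -1255/√(-12 - 226) = -1255*(-I*√238/238) = -(-1255)*I*√238/238 = 1255*I*√238/238 ≈ 81.35*I)
n(h) = 2/h (n(h) = (6 - 3 - 1)/h = 2/h)
(-263 - 183)*(D + n(7)) = (-263 - 183)*(1255*I*√238/238 + 2/7) = -446*(1255*I*√238/238 + 2*(⅐)) = -446*(1255*I*√238/238 + 2/7) = -446*(2/7 + 1255*I*√238/238) = -892/7 - 279865*I*√238/119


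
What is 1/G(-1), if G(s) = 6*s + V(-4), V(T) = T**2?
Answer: 1/10 ≈ 0.10000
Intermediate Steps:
G(s) = 16 + 6*s (G(s) = 6*s + (-4)**2 = 6*s + 16 = 16 + 6*s)
1/G(-1) = 1/(16 + 6*(-1)) = 1/(16 - 6) = 1/10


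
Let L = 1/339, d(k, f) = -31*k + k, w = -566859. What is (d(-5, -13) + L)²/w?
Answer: -2585824201/65144003139 ≈ -0.039694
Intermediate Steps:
d(k, f) = -30*k
L = 1/339 ≈ 0.0029499
(d(-5, -13) + L)²/w = (-30*(-5) + 1/339)²/(-566859) = (150 + 1/339)²*(-1/566859) = (50851/339)²*(-1/566859) = (2585824201/114921)*(-1/566859) = -2585824201/65144003139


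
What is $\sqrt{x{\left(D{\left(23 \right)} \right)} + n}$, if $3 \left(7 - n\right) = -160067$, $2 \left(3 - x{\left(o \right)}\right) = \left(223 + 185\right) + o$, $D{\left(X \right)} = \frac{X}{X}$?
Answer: $\frac{\sqrt{1913802}}{6} \approx 230.57$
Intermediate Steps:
$D{\left(X \right)} = 1$
$x{\left(o \right)} = -201 - \frac{o}{2}$ ($x{\left(o \right)} = 3 - \frac{\left(223 + 185\right) + o}{2} = 3 - \frac{408 + o}{2} = 3 - \left(204 + \frac{o}{2}\right) = -201 - \frac{o}{2}$)
$n = \frac{160088}{3}$ ($n = 7 - - \frac{160067}{3} = 7 + \frac{160067}{3} = \frac{160088}{3} \approx 53363.0$)
$\sqrt{x{\left(D{\left(23 \right)} \right)} + n} = \sqrt{\left(-201 - \frac{1}{2}\right) + \frac{160088}{3}} = \sqrt{- \frac{403}{2} + \frac{160088}{3}} = \sqrt{\frac{318967}{6}} = \frac{\sqrt{1913802}}{6}$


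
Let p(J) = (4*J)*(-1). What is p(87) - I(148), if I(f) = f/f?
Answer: -349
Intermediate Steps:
p(J) = -4*J
I(f) = 1
p(87) - I(148) = -4*87 - 1*1 = -348 - 1 = -349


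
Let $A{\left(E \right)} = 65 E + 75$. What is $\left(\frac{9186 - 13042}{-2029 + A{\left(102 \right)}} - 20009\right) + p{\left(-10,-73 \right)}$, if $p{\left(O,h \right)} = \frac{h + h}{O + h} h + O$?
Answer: $- \frac{1954922727}{97027} \approx -20148.0$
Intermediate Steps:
$A{\left(E \right)} = 75 + 65 E$
$p{\left(O,h \right)} = O + \frac{2 h^{2}}{O + h}$ ($p{\left(O,h \right)} = \frac{2 h}{O + h} h + O = \frac{2 h^{2}}{O + h} + O = O + \frac{2 h^{2}}{O + h}$)
$\left(\frac{9186 - 13042}{-2029 + A{\left(102 \right)}} - 20009\right) + p{\left(-10,-73 \right)} = \left(\frac{9186 - 13042}{-2029 + \left(75 + 65 \cdot 102\right)} - 20009\right) + \frac{\left(-10\right)^{2} + 2 \left(-73\right)^{2} - -730}{-10 - 73} = \left(- \frac{3856}{-2029 + \left(75 + 6630\right)} - 20009\right) + \frac{100 + 2 \cdot 5329 + 730}{-83} = \left(- \frac{3856}{-2029 + 6705} - 20009\right) - \frac{100 + 10658 + 730}{83} = \left(- \frac{3856}{4676} - 20009\right) - \frac{11488}{83} = \left(\left(-3856\right) \frac{1}{4676} - 20009\right) - \frac{11488}{83} = \left(- \frac{964}{1169} - 20009\right) - \frac{11488}{83} = - \frac{23391485}{1169} - \frac{11488}{83} = - \frac{1954922727}{97027}$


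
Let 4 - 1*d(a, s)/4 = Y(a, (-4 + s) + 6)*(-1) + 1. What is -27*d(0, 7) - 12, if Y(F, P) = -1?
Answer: -228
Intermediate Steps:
d(a, s) = 8 (d(a, s) = 16 - 4*(-1*(-1) + 1) = 16 - 4*(1 + 1) = 16 - 4*2 = 16 - 8 = 8)
-27*d(0, 7) - 12 = -27*8 - 12 = -216 - 12 = -228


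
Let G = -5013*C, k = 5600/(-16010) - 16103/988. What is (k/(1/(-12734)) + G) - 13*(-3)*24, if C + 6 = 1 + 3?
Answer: 176339523189/790894 ≈ 2.2296e+5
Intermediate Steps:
k = -26334183/1581788 (k = 5600*(-1/16010) - 16103*1/988 = -560/1601 - 16103/988 = -26334183/1581788 ≈ -16.648)
C = -2 (C = -6 + (1 + 3) = -6 + 4 = -2)
G = 10026 (G = -5013*(-2) = 10026)
(k/(1/(-12734)) + G) - 13*(-3)*24 = (-26334183/(1581788*(1/(-12734))) + 10026) - 13*(-3)*24 = (-26334183/(1581788*(-1/12734)) + 10026) + 39*24 = (-26334183/1581788*(-12734) + 10026) + 936 = (167669743161/790894 + 10026) + 936 = 175599246405/790894 + 936 = 176339523189/790894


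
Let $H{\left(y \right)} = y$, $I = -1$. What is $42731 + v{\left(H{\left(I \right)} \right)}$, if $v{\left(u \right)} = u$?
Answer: $42730$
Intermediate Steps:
$42731 + v{\left(H{\left(I \right)} \right)} = 42731 - 1 = 42730$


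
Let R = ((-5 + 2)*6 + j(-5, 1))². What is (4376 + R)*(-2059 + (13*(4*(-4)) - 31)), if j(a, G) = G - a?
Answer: -10386960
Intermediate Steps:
R = 144 (R = ((-5 + 2)*6 + (1 - 1*(-5)))² = (-3*6 + (1 + 5))² = (-18 + 6)² = (-12)² = 144)
(4376 + R)*(-2059 + (13*(4*(-4)) - 31)) = (4376 + 144)*(-2059 + (13*(4*(-4)) - 31)) = 4520*(-2059 + (13*(-16) - 31)) = 4520*(-2059 + (-208 - 31)) = 4520*(-2059 - 239) = 4520*(-2298) = -10386960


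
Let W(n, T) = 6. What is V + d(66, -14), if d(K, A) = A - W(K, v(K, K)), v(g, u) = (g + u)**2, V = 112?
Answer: 92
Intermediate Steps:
d(K, A) = -6 + A (d(K, A) = A - 1*6 = A - 6 = -6 + A)
V + d(66, -14) = 112 + (-6 - 14) = 112 - 20 = 92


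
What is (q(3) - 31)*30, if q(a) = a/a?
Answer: -900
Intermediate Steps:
q(a) = 1
(q(3) - 31)*30 = (1 - 31)*30 = -30*30 = -900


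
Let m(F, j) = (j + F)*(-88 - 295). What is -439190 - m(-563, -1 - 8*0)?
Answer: -655202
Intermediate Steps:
m(F, j) = -383*F - 383*j (m(F, j) = (F + j)*(-383) = -383*F - 383*j)
-439190 - m(-563, -1 - 8*0) = -439190 - (-383*(-563) - 383*(-1 - 8*0)) = -439190 - (215629 - 383*(-1 + 0)) = -439190 - (215629 - 383*(-1)) = -439190 - (215629 + 383) = -439190 - 1*216012 = -439190 - 216012 = -655202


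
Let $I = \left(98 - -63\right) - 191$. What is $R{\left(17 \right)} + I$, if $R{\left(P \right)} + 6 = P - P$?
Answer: $-36$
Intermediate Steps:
$R{\left(P \right)} = -6$ ($R{\left(P \right)} = -6 + \left(P - P\right) = -6 + 0 = -6$)
$I = -30$ ($I = \left(98 + 63\right) - 191 = 161 - 191 = -30$)
$R{\left(17 \right)} + I = -6 - 30 = -36$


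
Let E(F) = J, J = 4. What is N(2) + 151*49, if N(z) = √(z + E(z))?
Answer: 7399 + √6 ≈ 7401.5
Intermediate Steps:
E(F) = 4
N(z) = √(4 + z) (N(z) = √(z + 4) = √(4 + z))
N(2) + 151*49 = √(4 + 2) + 151*49 = √6 + 7399 = 7399 + √6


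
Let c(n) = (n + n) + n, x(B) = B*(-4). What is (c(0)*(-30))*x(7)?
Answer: 0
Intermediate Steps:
x(B) = -4*B
c(n) = 3*n (c(n) = 2*n + n = 3*n)
(c(0)*(-30))*x(7) = ((3*0)*(-30))*(-4*7) = (0*(-30))*(-28) = 0*(-28) = 0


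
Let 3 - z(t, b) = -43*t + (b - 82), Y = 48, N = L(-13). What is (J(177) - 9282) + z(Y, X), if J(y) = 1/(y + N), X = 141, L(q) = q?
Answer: -1192935/164 ≈ -7274.0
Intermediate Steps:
N = -13
J(y) = 1/(-13 + y) (J(y) = 1/(y - 13) = 1/(-13 + y))
z(t, b) = 85 - b + 43*t (z(t, b) = 3 - (-43*t + (b - 82)) = 3 - (-43*t + (-82 + b)) = 3 - (-82 + b - 43*t) = 3 + (82 - b + 43*t) = 85 - b + 43*t)
(J(177) - 9282) + z(Y, X) = (1/(-13 + 177) - 9282) + (85 - 1*141 + 43*48) = (1/164 - 9282) + (85 - 141 + 2064) = (1/164 - 9282) + 2008 = -1522247/164 + 2008 = -1192935/164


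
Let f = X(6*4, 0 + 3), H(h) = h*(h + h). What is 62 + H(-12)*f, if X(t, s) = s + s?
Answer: 1790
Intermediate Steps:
X(t, s) = 2*s
H(h) = 2*h**2 (H(h) = h*(2*h) = 2*h**2)
f = 6 (f = 2*(0 + 3) = 2*3 = 6)
62 + H(-12)*f = 62 + (2*(-12)**2)*6 = 62 + (2*144)*6 = 62 + 288*6 = 62 + 1728 = 1790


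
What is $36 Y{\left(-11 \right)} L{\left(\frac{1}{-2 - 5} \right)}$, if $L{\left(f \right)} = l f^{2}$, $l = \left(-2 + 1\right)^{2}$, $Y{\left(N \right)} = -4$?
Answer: $- \frac{144}{49} \approx -2.9388$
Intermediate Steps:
$l = 1$ ($l = \left(-1\right)^{2} = 1$)
$L{\left(f \right)} = f^{2}$ ($L{\left(f \right)} = 1 f^{2} = f^{2}$)
$36 Y{\left(-11 \right)} L{\left(\frac{1}{-2 - 5} \right)} = 36 \left(-4\right) \left(\frac{1}{-2 - 5}\right)^{2} = - 144 \left(\frac{1}{-7}\right)^{2} = - 144 \left(- \frac{1}{7}\right)^{2} = \left(-144\right) \frac{1}{49} = - \frac{144}{49}$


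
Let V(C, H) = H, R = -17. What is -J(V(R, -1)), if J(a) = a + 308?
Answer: -307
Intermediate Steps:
J(a) = 308 + a
-J(V(R, -1)) = -(308 - 1) = -1*307 = -307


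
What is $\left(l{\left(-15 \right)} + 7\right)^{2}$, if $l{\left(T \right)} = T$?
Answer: $64$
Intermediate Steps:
$\left(l{\left(-15 \right)} + 7\right)^{2} = \left(-15 + 7\right)^{2} = \left(-8\right)^{2} = 64$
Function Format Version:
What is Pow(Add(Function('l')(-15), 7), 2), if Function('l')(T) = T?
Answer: 64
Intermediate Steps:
Pow(Add(Function('l')(-15), 7), 2) = Pow(Add(-15, 7), 2) = Pow(-8, 2) = 64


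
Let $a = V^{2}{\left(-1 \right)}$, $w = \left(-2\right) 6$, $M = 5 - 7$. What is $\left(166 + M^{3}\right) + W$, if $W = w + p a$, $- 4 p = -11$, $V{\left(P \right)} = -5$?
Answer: $\frac{859}{4} \approx 214.75$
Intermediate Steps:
$M = -2$
$w = -12$
$a = 25$ ($a = \left(-5\right)^{2} = 25$)
$p = \frac{11}{4}$ ($p = \left(- \frac{1}{4}\right) \left(-11\right) = \frac{11}{4} \approx 2.75$)
$W = \frac{227}{4}$ ($W = -12 + \frac{11}{4} \cdot 25 = -12 + \frac{275}{4} = \frac{227}{4} \approx 56.75$)
$\left(166 + M^{3}\right) + W = \left(166 + \left(-2\right)^{3}\right) + \frac{227}{4} = \left(166 - 8\right) + \frac{227}{4} = 158 + \frac{227}{4} = \frac{859}{4}$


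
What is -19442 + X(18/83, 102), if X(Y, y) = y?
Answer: -19340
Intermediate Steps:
-19442 + X(18/83, 102) = -19442 + 102 = -19340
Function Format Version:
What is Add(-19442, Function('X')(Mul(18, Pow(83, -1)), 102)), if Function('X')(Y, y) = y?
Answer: -19340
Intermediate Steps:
Add(-19442, Function('X')(Mul(18, Pow(83, -1)), 102)) = Add(-19442, 102) = -19340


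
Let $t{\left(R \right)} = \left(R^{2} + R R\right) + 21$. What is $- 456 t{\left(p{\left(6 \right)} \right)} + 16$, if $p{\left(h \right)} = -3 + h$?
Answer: $-17768$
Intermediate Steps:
$t{\left(R \right)} = 21 + 2 R^{2}$ ($t{\left(R \right)} = \left(R^{2} + R^{2}\right) + 21 = 2 R^{2} + 21 = 21 + 2 R^{2}$)
$- 456 t{\left(p{\left(6 \right)} \right)} + 16 = - 456 \left(21 + 2 \left(-3 + 6\right)^{2}\right) + 16 = - 456 \left(21 + 2 \cdot 3^{2}\right) + 16 = - 456 \left(21 + 2 \cdot 9\right) + 16 = - 456 \left(21 + 18\right) + 16 = \left(-456\right) 39 + 16 = -17784 + 16 = -17768$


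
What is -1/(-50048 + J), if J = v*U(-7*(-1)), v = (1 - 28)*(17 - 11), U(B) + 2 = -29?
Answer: 1/45026 ≈ 2.2209e-5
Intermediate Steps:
U(B) = -31 (U(B) = -2 - 29 = -31)
v = -162 (v = -27*6 = -162)
J = 5022 (J = -162*(-31) = 5022)
-1/(-50048 + J) = -1/(-50048 + 5022) = -1/(-45026) = -1*(-1/45026) = 1/45026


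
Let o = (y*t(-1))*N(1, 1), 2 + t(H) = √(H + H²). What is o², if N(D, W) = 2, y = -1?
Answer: 16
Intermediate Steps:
t(H) = -2 + √(H + H²)
o = 4 (o = -(-2 + √(-(1 - 1)))*2 = -(-2 + √(-1*0))*2 = -(-2 + √0)*2 = -(-2 + 0)*2 = -1*(-2)*2 = 2*2 = 4)
o² = 4² = 16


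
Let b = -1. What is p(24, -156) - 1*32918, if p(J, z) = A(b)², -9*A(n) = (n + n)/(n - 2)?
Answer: -23997218/729 ≈ -32918.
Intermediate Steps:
A(n) = -2*n/(9*(-2 + n)) (A(n) = -(n + n)/(9*(n - 2)) = -2*n/(9*(-2 + n)))
p(J, z) = 4/729 (p(J, z) = (-2*(-1)/(-18 + 9*(-1)))² = (-2*(-1)/(-18 - 9))² = (-2*(-1)/(-27))² = (-2*(-1)*(-1/27))² = (-2/27)² = 4/729)
p(24, -156) - 1*32918 = 4/729 - 1*32918 = 4/729 - 32918 = -23997218/729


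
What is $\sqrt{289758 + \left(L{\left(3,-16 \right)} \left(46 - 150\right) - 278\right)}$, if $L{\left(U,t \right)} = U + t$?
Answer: $4 \sqrt{18177} \approx 539.29$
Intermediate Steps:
$\sqrt{289758 + \left(L{\left(3,-16 \right)} \left(46 - 150\right) - 278\right)} = \sqrt{289758 - \left(278 - \left(3 - 16\right) \left(46 - 150\right)\right)} = \sqrt{289758 - -1074} = \sqrt{289758 + \left(1352 - 278\right)} = \sqrt{289758 + 1074} = \sqrt{290832} = 4 \sqrt{18177}$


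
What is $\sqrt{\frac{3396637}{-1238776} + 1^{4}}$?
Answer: $\frac{i \sqrt{668276604534}}{619388} \approx 1.3198 i$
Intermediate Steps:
$\sqrt{\frac{3396637}{-1238776} + 1^{4}} = \sqrt{3396637 \left(- \frac{1}{1238776}\right) + 1} = \sqrt{- \frac{3396637}{1238776} + 1} = \sqrt{- \frac{2157861}{1238776}} = \frac{i \sqrt{668276604534}}{619388}$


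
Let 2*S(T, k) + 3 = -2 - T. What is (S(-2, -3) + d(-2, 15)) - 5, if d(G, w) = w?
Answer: 17/2 ≈ 8.5000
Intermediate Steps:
S(T, k) = -5/2 - T/2 (S(T, k) = -3/2 + (-2 - T)/2 = -3/2 + (-1 - T/2) = -5/2 - T/2)
(S(-2, -3) + d(-2, 15)) - 5 = ((-5/2 - 1/2*(-2)) + 15) - 5 = ((-5/2 + 1) + 15) - 5 = (-3/2 + 15) - 5 = 27/2 - 5 = 17/2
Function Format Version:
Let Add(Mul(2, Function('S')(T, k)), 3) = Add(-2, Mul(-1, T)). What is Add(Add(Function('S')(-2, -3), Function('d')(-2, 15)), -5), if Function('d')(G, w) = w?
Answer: Rational(17, 2) ≈ 8.5000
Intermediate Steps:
Function('S')(T, k) = Add(Rational(-5, 2), Mul(Rational(-1, 2), T)) (Function('S')(T, k) = Add(Rational(-3, 2), Mul(Rational(1, 2), Add(-2, Mul(-1, T)))) = Add(Rational(-3, 2), Add(-1, Mul(Rational(-1, 2), T))) = Add(Rational(-5, 2), Mul(Rational(-1, 2), T)))
Add(Add(Function('S')(-2, -3), Function('d')(-2, 15)), -5) = Add(Add(Add(Rational(-5, 2), Mul(Rational(-1, 2), -2)), 15), -5) = Add(Add(Add(Rational(-5, 2), 1), 15), -5) = Add(Add(Rational(-3, 2), 15), -5) = Add(Rational(27, 2), -5) = Rational(17, 2)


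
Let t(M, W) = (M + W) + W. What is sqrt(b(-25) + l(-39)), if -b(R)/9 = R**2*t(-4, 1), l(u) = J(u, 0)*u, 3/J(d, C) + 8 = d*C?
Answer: 3*sqrt(20026)/4 ≈ 106.13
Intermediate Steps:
J(d, C) = 3/(-8 + C*d) (J(d, C) = 3/(-8 + d*C) = 3/(-8 + C*d))
l(u) = -3*u/8 (l(u) = (3/(-8 + 0*u))*u = (3/(-8 + 0))*u = (3/(-8))*u = (3*(-1/8))*u = -3*u/8)
t(M, W) = M + 2*W
b(R) = 18*R**2 (b(R) = -9*R**2*(-4 + 2*1) = -9*R**2*(-4 + 2) = -9*R**2*(-2) = -(-18)*R**2 = 18*R**2)
sqrt(b(-25) + l(-39)) = sqrt(18*(-25)**2 - 3/8*(-39)) = sqrt(18*625 + 117/8) = sqrt(11250 + 117/8) = sqrt(90117/8) = 3*sqrt(20026)/4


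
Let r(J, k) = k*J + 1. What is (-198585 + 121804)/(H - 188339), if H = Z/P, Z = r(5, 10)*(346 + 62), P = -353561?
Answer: 27146767141/66589345987 ≈ 0.40767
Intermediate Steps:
r(J, k) = 1 + J*k (r(J, k) = J*k + 1 = 1 + J*k)
Z = 20808 (Z = (1 + 5*10)*(346 + 62) = (1 + 50)*408 = 51*408 = 20808)
H = -20808/353561 (H = 20808/(-353561) = 20808*(-1/353561) = -20808/353561 ≈ -0.058853)
(-198585 + 121804)/(H - 188339) = (-198585 + 121804)/(-20808/353561 - 188339) = -76781/(-66589345987/353561) = -76781*(-353561/66589345987) = 27146767141/66589345987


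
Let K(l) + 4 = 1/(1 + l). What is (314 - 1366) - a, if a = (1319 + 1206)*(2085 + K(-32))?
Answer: -162920362/31 ≈ -5.2555e+6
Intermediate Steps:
K(l) = -4 + 1/(1 + l)
a = 162887750/31 (a = (1319 + 1206)*(2085 + (-3 - 4*(-32))/(1 - 32)) = 2525*(2085 + (-3 + 128)/(-31)) = 2525*(2085 - 1/31*125) = 2525*(2085 - 125/31) = 2525*(64510/31) = 162887750/31 ≈ 5.2544e+6)
(314 - 1366) - a = (314 - 1366) - 1*162887750/31 = -1052 - 162887750/31 = -162920362/31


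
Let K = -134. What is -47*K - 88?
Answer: 6210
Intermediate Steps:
-47*K - 88 = -47*(-134) - 88 = 6298 - 88 = 6210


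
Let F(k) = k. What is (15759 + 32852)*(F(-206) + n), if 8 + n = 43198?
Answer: 2089495224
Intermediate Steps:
n = 43190 (n = -8 + 43198 = 43190)
(15759 + 32852)*(F(-206) + n) = (15759 + 32852)*(-206 + 43190) = 48611*42984 = 2089495224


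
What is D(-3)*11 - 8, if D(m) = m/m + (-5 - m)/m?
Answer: 31/3 ≈ 10.333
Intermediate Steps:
D(m) = 1 + (-5 - m)/m
D(-3)*11 - 8 = -5/(-3)*11 - 8 = -5*(-⅓)*11 - 8 = (5/3)*11 - 8 = 55/3 - 8 = 31/3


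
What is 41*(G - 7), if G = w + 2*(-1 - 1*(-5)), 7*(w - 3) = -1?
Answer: 1107/7 ≈ 158.14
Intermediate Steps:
w = 20/7 (w = 3 + (1/7)*(-1) = 3 - 1/7 = 20/7 ≈ 2.8571)
G = 76/7 (G = 20/7 + 2*(-1 - 1*(-5)) = 20/7 + 2*(-1 + 5) = 20/7 + 2*4 = 20/7 + 8 = 76/7 ≈ 10.857)
41*(G - 7) = 41*(76/7 - 7) = 41*(27/7) = 1107/7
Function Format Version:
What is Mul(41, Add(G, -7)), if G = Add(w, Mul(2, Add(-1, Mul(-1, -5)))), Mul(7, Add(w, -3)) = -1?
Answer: Rational(1107, 7) ≈ 158.14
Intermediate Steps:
w = Rational(20, 7) (w = Add(3, Mul(Rational(1, 7), -1)) = Add(3, Rational(-1, 7)) = Rational(20, 7) ≈ 2.8571)
G = Rational(76, 7) (G = Add(Rational(20, 7), Mul(2, Add(-1, Mul(-1, -5)))) = Add(Rational(20, 7), Mul(2, Add(-1, 5))) = Add(Rational(20, 7), Mul(2, 4)) = Add(Rational(20, 7), 8) = Rational(76, 7) ≈ 10.857)
Mul(41, Add(G, -7)) = Mul(41, Add(Rational(76, 7), -7)) = Mul(41, Rational(27, 7)) = Rational(1107, 7)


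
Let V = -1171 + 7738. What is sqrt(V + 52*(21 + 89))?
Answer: sqrt(12287) ≈ 110.85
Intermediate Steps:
V = 6567
sqrt(V + 52*(21 + 89)) = sqrt(6567 + 52*(21 + 89)) = sqrt(6567 + 52*110) = sqrt(6567 + 5720) = sqrt(12287)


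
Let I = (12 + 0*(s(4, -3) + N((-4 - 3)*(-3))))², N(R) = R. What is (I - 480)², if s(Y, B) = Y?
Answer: 112896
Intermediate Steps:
I = 144 (I = (12 + 0*(4 + (-4 - 3)*(-3)))² = (12 + 0*(4 - 7*(-3)))² = (12 + 0*(4 + 21))² = (12 + 0*25)² = (12 + 0)² = 12² = 144)
(I - 480)² = (144 - 480)² = (-336)² = 112896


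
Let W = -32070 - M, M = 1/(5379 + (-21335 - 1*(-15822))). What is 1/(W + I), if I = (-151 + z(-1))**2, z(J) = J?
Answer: -134/1201443 ≈ -0.00011153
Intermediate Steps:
M = -1/134 (M = 1/(5379 + (-21335 + 15822)) = 1/(5379 - 5513) = 1/(-134) = -1/134 ≈ -0.0074627)
W = -4297379/134 (W = -32070 - 1*(-1/134) = -32070 + 1/134 = -4297379/134 ≈ -32070.)
I = 23104 (I = (-151 - 1)**2 = (-152)**2 = 23104)
1/(W + I) = 1/(-4297379/134 + 23104) = 1/(-1201443/134) = -134/1201443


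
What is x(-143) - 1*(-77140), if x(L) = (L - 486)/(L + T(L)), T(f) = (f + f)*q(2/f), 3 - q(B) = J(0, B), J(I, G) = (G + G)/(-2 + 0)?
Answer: 76909209/997 ≈ 77141.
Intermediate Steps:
J(I, G) = -G (J(I, G) = (2*G)/(-2) = (2*G)*(-½) = -G)
q(B) = 3 + B (q(B) = 3 - (-1)*B = 3 + B)
T(f) = 2*f*(3 + 2/f) (T(f) = (f + f)*(3 + 2/f) = (2*f)*(3 + 2/f) = 2*f*(3 + 2/f))
x(L) = (-486 + L)/(4 + 7*L) (x(L) = (L - 486)/(L + (4 + 6*L)) = (-486 + L)/(4 + 7*L))
x(-143) - 1*(-77140) = (-486 - 143)/(4 + 7*(-143)) - 1*(-77140) = -629/(4 - 1001) + 77140 = -629/(-997) + 77140 = -1/997*(-629) + 77140 = 629/997 + 77140 = 76909209/997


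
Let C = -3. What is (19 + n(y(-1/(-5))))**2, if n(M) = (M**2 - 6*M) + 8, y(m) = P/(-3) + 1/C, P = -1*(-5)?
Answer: 1849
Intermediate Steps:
P = 5
y(m) = -2 (y(m) = 5/(-3) + 1/(-3) = 5*(-1/3) + 1*(-1/3) = -5/3 - 1/3 = -2)
n(M) = 8 + M**2 - 6*M
(19 + n(y(-1/(-5))))**2 = (19 + (8 + (-2)**2 - 6*(-2)))**2 = (19 + (8 + 4 + 12))**2 = (19 + 24)**2 = 43**2 = 1849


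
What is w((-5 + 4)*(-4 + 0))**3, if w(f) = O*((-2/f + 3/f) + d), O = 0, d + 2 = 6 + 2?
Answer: 0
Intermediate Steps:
d = 6 (d = -2 + (6 + 2) = -2 + 8 = 6)
w(f) = 0 (w(f) = 0*((-2/f + 3/f) + 6) = 0*(1/f + 6) = 0*(6 + 1/f) = 0)
w((-5 + 4)*(-4 + 0))**3 = 0**3 = 0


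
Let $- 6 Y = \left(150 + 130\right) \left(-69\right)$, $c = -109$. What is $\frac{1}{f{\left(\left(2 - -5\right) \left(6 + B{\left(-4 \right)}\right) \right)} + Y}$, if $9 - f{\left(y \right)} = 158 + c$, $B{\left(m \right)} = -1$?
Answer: $\frac{1}{3180} \approx 0.00031447$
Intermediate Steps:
$Y = 3220$ ($Y = - \frac{\left(150 + 130\right) \left(-69\right)}{6} = - \frac{280 \left(-69\right)}{6} = \left(- \frac{1}{6}\right) \left(-19320\right) = 3220$)
$f{\left(y \right)} = -40$ ($f{\left(y \right)} = 9 - \left(158 - 109\right) = 9 - 49 = -40$)
$\frac{1}{f{\left(\left(2 - -5\right) \left(6 + B{\left(-4 \right)}\right) \right)} + Y} = \frac{1}{-40 + 3220} = \frac{1}{3180}$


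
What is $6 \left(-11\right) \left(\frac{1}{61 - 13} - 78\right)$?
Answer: $\frac{41173}{8} \approx 5146.6$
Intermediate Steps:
$6 \left(-11\right) \left(\frac{1}{61 - 13} - 78\right) = - 66 \left(\frac{1}{48} - 78\right) = \left(-66\right) \left(- \frac{3743}{48}\right) = \frac{41173}{8}$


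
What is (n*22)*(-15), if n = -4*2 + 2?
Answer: 1980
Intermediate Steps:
n = -6 (n = -8 + 2 = -6)
(n*22)*(-15) = -6*22*(-15) = -132*(-15) = 1980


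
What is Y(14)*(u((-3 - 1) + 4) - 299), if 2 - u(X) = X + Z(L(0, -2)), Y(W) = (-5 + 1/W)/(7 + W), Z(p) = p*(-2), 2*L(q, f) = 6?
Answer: 6693/98 ≈ 68.296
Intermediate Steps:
L(q, f) = 3 (L(q, f) = (½)*6 = 3)
Z(p) = -2*p
Y(W) = (-5 + 1/W)/(7 + W)
u(X) = 8 - X (u(X) = 2 - (X - 2*3) = 2 - (X - 6) = 2 - (-6 + X) = 2 + (6 - X) = 8 - X)
Y(14)*(u((-3 - 1) + 4) - 299) = ((1 - 5*14)/(14*(7 + 14)))*((8 - ((-3 - 1) + 4)) - 299) = ((1/14)*(1 - 70)/21)*((8 - (-4 + 4)) - 299) = ((1/14)*(1/21)*(-69))*((8 - 1*0) - 299) = -23*((8 + 0) - 299)/98 = -23*(8 - 299)/98 = -23/98*(-291) = 6693/98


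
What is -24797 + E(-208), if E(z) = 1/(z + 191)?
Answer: -421550/17 ≈ -24797.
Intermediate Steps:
E(z) = 1/(191 + z)
-24797 + E(-208) = -24797 + 1/(191 - 208) = -24797 + 1/(-17) = -24797 - 1/17 = -421550/17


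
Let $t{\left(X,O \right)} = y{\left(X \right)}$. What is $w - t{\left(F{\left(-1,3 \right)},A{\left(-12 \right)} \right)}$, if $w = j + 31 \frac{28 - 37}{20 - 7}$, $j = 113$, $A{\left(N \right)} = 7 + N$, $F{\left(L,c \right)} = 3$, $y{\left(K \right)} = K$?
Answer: $\frac{1151}{13} \approx 88.538$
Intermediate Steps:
$t{\left(X,O \right)} = X$
$w = \frac{1190}{13}$ ($w = 113 + 31 \frac{28 - 37}{20 - 7} = 113 + 31 \left(- \frac{9}{13}\right) = 113 - \frac{279}{13} = \frac{1190}{13} \approx 91.538$)
$w - t{\left(F{\left(-1,3 \right)},A{\left(-12 \right)} \right)} = \frac{1190}{13} - 3 = \frac{1151}{13}$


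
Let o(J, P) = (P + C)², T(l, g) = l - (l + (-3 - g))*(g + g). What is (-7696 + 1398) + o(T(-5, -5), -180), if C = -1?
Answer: 26463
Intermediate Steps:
T(l, g) = l - 2*g*(-3 + l - g) (T(l, g) = l - (-3 + l - g)*2*g = l - 2*g*(-3 + l - g))
o(J, P) = (-1 + P)² (o(J, P) = (P - 1)² = (-1 + P)²)
(-7696 + 1398) + o(T(-5, -5), -180) = (-7696 + 1398) + (-1 - 180)² = -6298 + (-181)² = -6298 + 32761 = 26463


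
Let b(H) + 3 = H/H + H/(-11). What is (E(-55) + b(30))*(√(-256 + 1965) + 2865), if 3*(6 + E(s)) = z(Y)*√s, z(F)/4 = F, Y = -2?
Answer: -2*(177 + 44*I*√55)*(2865 + √1709)/33 ≈ -31177.0 - 57477.0*I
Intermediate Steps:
z(F) = 4*F
E(s) = -6 - 8*√s/3 (E(s) = -6 + ((4*(-2))*√s)/3 = -6 + (-8*√s)/3 = -6 - 8*√s/3)
b(H) = -2 - H/11 (b(H) = -3 + (H/H + H/(-11)) = -3 + (1 + H*(-1/11)) = -3 + (1 - H/11) = -2 - H/11)
(E(-55) + b(30))*(√(-256 + 1965) + 2865) = ((-6 - 8*I*√55/3) + (-2 - 1/11*30))*(√(-256 + 1965) + 2865) = ((-6 - 8*I*√55/3) + (-2 - 30/11))*(√1709 + 2865) = ((-6 - 8*I*√55/3) - 52/11)*(2865 + √1709) = (-118/11 - 8*I*√55/3)*(2865 + √1709) = (2865 + √1709)*(-118/11 - 8*I*√55/3)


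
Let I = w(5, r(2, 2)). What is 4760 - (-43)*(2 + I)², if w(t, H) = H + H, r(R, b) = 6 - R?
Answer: 9060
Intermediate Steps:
w(t, H) = 2*H
I = 8 (I = 2*(6 - 1*2) = 2*(6 - 2) = 2*4 = 8)
4760 - (-43)*(2 + I)² = 4760 - (-43)*(2 + 8)² = 4760 - (-43)*10² = 4760 - (-43)*100 = 4760 - 1*(-4300) = 4760 + 4300 = 9060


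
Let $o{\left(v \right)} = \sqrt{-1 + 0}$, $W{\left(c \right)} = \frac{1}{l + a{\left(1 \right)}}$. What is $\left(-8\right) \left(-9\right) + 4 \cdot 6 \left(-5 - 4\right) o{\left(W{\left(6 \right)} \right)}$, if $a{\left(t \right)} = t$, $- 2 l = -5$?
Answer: $72 - 216 i \approx 72.0 - 216.0 i$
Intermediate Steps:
$l = \frac{5}{2}$ ($l = \left(- \frac{1}{2}\right) \left(-5\right) = \frac{5}{2} \approx 2.5$)
$W{\left(c \right)} = \frac{2}{7}$ ($W{\left(c \right)} = \frac{1}{\frac{5}{2} + 1} = \frac{1}{\frac{7}{2}} = \frac{2}{7}$)
$o{\left(v \right)} = i$ ($o{\left(v \right)} = \sqrt{-1} = i$)
$\left(-8\right) \left(-9\right) + 4 \cdot 6 \left(-5 - 4\right) o{\left(W{\left(6 \right)} \right)} = \left(-8\right) \left(-9\right) + 4 \cdot 6 \left(-5 - 4\right) i = 72 + 24 \left(-5 - 4\right) i = 72 + 24 \left(-9\right) i = 72 - 216 i$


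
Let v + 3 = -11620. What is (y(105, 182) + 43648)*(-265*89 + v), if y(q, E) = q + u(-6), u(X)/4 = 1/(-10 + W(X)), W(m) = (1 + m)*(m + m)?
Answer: -38511461016/25 ≈ -1.5405e+9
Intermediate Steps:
v = -11623 (v = -3 - 11620 = -11623)
W(m) = 2*m*(1 + m) (W(m) = (1 + m)*(2*m) = 2*m*(1 + m))
u(X) = 4/(-10 + 2*X*(1 + X))
y(q, E) = 2/25 + q (y(q, E) = q + 2/(-5 - 6*(1 - 6)) = q + 2/(-5 - 6*(-5)) = q + 2/(-5 + 30) = q + 2/25 = 2/25 + q)
(y(105, 182) + 43648)*(-265*89 + v) = ((2/25 + 105) + 43648)*(-265*89 - 11623) = (2627/25 + 43648)*(-23585 - 11623) = (1093827/25)*(-35208) = -38511461016/25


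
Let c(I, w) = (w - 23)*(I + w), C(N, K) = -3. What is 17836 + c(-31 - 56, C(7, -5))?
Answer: 20176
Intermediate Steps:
c(I, w) = (-23 + w)*(I + w)
17836 + c(-31 - 56, C(7, -5)) = 17836 + ((-3)² - 23*(-31 - 56) - 23*(-3) + (-31 - 56)*(-3)) = 17836 + (9 - 23*(-87) + 69 - 87*(-3)) = 17836 + (9 + 2001 + 69 + 261) = 17836 + 2340 = 20176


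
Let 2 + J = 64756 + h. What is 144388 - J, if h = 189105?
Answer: -109471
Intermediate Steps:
J = 253859 (J = -2 + (64756 + 189105) = -2 + 253861 = 253859)
144388 - J = 144388 - 1*253859 = 144388 - 253859 = -109471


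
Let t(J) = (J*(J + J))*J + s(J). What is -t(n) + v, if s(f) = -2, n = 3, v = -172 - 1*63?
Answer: -287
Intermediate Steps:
v = -235 (v = -172 - 63 = -235)
t(J) = -2 + 2*J**3 (t(J) = (J*(J + J))*J - 2 = (J*(2*J))*J - 2 = (2*J**2)*J - 2 = 2*J**3 - 2 = -2 + 2*J**3)
-t(n) + v = -(-2 + 2*3**3) - 235 = -(-2 + 2*27) - 235 = -(-2 + 54) - 235 = -1*52 - 235 = -52 - 235 = -287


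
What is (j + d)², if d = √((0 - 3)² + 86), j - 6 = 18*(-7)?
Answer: (120 - √95)² ≈ 12156.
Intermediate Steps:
j = -120 (j = 6 + 18*(-7) = 6 - 126 = -120)
d = √95 (d = √((-3)² + 86) = √(9 + 86) = √95 ≈ 9.7468)
(j + d)² = (-120 + √95)²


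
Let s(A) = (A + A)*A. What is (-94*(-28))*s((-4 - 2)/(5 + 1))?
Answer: 5264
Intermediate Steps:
s(A) = 2*A² (s(A) = (2*A)*A = 2*A²)
(-94*(-28))*s((-4 - 2)/(5 + 1)) = (-94*(-28))*(2*((-4 - 2)/(5 + 1))²) = 2632*(2*(-6/6)²) = 2632*(2*(-6*⅙)²) = 2632*(2*(-1)²) = 2632*(2*1) = 2632*2 = 5264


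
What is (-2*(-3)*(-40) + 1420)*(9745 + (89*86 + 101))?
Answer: 20650000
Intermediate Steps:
(-2*(-3)*(-40) + 1420)*(9745 + (89*86 + 101)) = (6*(-40) + 1420)*(9745 + (7654 + 101)) = (-240 + 1420)*(9745 + 7755) = 1180*17500 = 20650000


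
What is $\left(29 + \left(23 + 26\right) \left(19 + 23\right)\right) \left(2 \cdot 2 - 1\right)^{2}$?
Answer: $18783$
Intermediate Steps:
$\left(29 + \left(23 + 26\right) \left(19 + 23\right)\right) \left(2 \cdot 2 - 1\right)^{2} = \left(29 + 49 \cdot 42\right) \left(4 - 1\right)^{2} = \left(29 + 2058\right) 3^{2} = 2087 \cdot 9 = 18783$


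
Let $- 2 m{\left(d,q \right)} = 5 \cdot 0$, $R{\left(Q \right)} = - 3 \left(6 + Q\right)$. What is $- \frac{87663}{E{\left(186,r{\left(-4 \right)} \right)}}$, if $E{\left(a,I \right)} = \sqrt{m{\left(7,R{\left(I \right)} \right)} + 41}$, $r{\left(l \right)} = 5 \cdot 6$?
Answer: $- \frac{87663 \sqrt{41}}{41} \approx -13691.0$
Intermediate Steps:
$R{\left(Q \right)} = -18 - 3 Q$
$m{\left(d,q \right)} = 0$ ($m{\left(d,q \right)} = - \frac{5 \cdot 0}{2} = \left(- \frac{1}{2}\right) 0 = 0$)
$r{\left(l \right)} = 30$
$E{\left(a,I \right)} = \sqrt{41}$ ($E{\left(a,I \right)} = \sqrt{0 + 41} = \sqrt{41}$)
$- \frac{87663}{E{\left(186,r{\left(-4 \right)} \right)}} = - \frac{87663}{\sqrt{41}} = - 87663 \frac{\sqrt{41}}{41} = - \frac{87663 \sqrt{41}}{41}$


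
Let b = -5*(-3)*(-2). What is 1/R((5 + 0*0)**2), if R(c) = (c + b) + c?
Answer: 1/20 ≈ 0.050000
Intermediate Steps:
b = -30 (b = 15*(-2) = -30)
R(c) = -30 + 2*c (R(c) = (c - 30) + c = (-30 + c) + c = -30 + 2*c)
1/R((5 + 0*0)**2) = 1/(-30 + 2*(5 + 0*0)**2) = 1/(-30 + 2*(5 + 0)**2) = 1/(-30 + 2*5**2) = 1/(-30 + 2*25) = 1/(-30 + 50) = 1/20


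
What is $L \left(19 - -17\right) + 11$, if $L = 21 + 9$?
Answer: $1091$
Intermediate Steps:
$L = 30$
$L \left(19 - -17\right) + 11 = 30 \left(19 - -17\right) + 11 = 30 \left(19 + 17\right) + 11 = 30 \cdot 36 + 11 = 1080 + 11 = 1091$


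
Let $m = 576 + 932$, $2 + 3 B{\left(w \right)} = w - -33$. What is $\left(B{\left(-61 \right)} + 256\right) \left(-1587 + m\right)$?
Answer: $-19434$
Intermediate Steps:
$B{\left(w \right)} = \frac{31}{3} + \frac{w}{3}$ ($B{\left(w \right)} = - \frac{2}{3} + \frac{w - -33}{3} = - \frac{2}{3} + \frac{w + 33}{3} = - \frac{2}{3} + \frac{33 + w}{3} = - \frac{2}{3} + \left(11 + \frac{w}{3}\right) = \frac{31}{3} + \frac{w}{3}$)
$m = 1508$
$\left(B{\left(-61 \right)} + 256\right) \left(-1587 + m\right) = \left(\left(\frac{31}{3} + \frac{1}{3} \left(-61\right)\right) + 256\right) \left(-1587 + 1508\right) = \left(\left(\frac{31}{3} - \frac{61}{3}\right) + 256\right) \left(-79\right) = \left(-10 + 256\right) \left(-79\right) = 246 \left(-79\right) = -19434$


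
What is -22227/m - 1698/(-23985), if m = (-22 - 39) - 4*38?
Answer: 59275141/567645 ≈ 104.42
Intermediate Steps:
m = -213 (m = -61 - 152 = -213)
-22227/m - 1698/(-23985) = -22227/(-213) - 1698/(-23985) = -22227*(-1/213) - 1698*(-1/23985) = 7409/71 + 566/7995 = 59275141/567645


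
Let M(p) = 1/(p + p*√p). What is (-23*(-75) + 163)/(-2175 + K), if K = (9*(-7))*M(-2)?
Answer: 3776*(I - √2)/(3*(-1429*I + 1450*√2)) ≈ -0.87222 + 0.0059837*I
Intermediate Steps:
M(p) = 1/(p + p^(3/2))
K = -63/(-2 - 2*I*√2) (K = (9*(-7))/(-2 + (-2)^(3/2)) = -63/(-2 - 2*I*√2) ≈ 10.5 - 14.849*I)
(-23*(-75) + 163)/(-2175 + K) = (-23*(-75) + 163)/(-2175 + (21/2 - 21*I*√2/2)) = (1725 + 163)/(-4329/2 - 21*I*√2/2) = 1888/(-4329/2 - 21*I*√2/2)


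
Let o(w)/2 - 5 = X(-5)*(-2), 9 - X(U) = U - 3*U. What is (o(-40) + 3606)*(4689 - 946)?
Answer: 13549660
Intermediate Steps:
X(U) = 9 + 2*U (X(U) = 9 - (U - 3*U) = 9 - (-2)*U = 9 + 2*U)
o(w) = 14 (o(w) = 10 + 2*((9 + 2*(-5))*(-2)) = 10 + 2*((9 - 10)*(-2)) = 10 + 2*(-1*(-2)) = 10 + 2*2 = 10 + 4 = 14)
(o(-40) + 3606)*(4689 - 946) = (14 + 3606)*(4689 - 946) = 3620*3743 = 13549660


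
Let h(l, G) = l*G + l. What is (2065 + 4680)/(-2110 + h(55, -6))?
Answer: -1349/477 ≈ -2.8281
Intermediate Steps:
h(l, G) = l + G*l (h(l, G) = G*l + l = l + G*l)
(2065 + 4680)/(-2110 + h(55, -6)) = (2065 + 4680)/(-2110 + 55*(1 - 6)) = 6745/(-2110 + 55*(-5)) = 6745/(-2110 - 275) = 6745/(-2385) = 6745*(-1/2385) = -1349/477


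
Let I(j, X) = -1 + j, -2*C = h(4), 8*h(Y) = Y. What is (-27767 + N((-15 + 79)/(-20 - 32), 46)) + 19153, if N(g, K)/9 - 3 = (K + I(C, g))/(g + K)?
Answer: -6656531/776 ≈ -8578.0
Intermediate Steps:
h(Y) = Y/8
C = -¼ (C = -4/16 = -½*½ = -¼ ≈ -0.25000)
N(g, K) = 27 + 9*(-5/4 + K)/(K + g) (N(g, K) = 27 + 9*((K + (-1 - ¼))/(g + K)) = 27 + 9*((K - 5/4)/(K + g)) = 27 + 9*((-5/4 + K)/(K + g)) = 27 + 9*(-5/4 + K)/(K + g))
(-27767 + N((-15 + 79)/(-20 - 32), 46)) + 19153 = (-27767 + (-45/4 + 27*((-15 + 79)/(-20 - 32)) + 36*46)/(46 + (-15 + 79)/(-20 - 32))) + 19153 = (-27767 + (-45/4 + 27*(64/(-52)) + 1656)/(46 + 64/(-52))) + 19153 = (-27767 + (-45/4 + 27*(64*(-1/52)) + 1656)/(46 + 64*(-1/52))) + 19153 = (-27767 + (-45/4 + 27*(-16/13) + 1656)/(46 - 16/13)) + 19153 = (-27767 + (-45/4 - 432/13 + 1656)/(582/13)) + 19153 = (-27767 + (13/582)*(83799/52)) + 19153 = (-27767 + 27933/776) + 19153 = -21519259/776 + 19153 = -6656531/776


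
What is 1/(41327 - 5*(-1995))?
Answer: 1/51302 ≈ 1.9492e-5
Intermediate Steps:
1/(41327 - 5*(-1995)) = 1/(41327 + 9975) = 1/51302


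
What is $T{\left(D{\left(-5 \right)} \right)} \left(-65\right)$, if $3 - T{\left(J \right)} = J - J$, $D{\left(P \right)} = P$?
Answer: $-195$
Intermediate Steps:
$T{\left(J \right)} = 3$ ($T{\left(J \right)} = 3 - \left(J - J\right) = 3 - 0 = 3 + 0 = 3$)
$T{\left(D{\left(-5 \right)} \right)} \left(-65\right) = 3 \left(-65\right) = -195$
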